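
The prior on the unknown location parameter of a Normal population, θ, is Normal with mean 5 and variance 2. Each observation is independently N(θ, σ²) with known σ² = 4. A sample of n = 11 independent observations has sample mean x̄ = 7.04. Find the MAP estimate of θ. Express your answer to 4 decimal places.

n = 11, x̄ = 7.04.
For a Normal prior and Normal likelihood with known variance, the posterior is Normal; its mode equals its mean, the precision-weighted average.
Prior precision 1/σ₀² = 1/2 = 0.5; data precision n/σ² = 11/4 = 2.75.
θ̂ = (0.5·5 + 2.75·7.04) / (0.5 + 2.75) = 21.86/3.25 = 2186/325 ≈ 6.7262.

θ̂_MAP = 6.7262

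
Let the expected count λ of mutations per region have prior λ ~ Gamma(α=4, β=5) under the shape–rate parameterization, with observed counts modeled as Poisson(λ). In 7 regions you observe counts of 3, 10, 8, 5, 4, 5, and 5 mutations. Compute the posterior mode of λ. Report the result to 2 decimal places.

Σxᵢ = 3+10+8+5+4+5+5 = 40, with n = 7.
Posterior ∝ λ^3e^(−5λ) · λ^40e^(−7λ) = λ^43e^(−12λ), i.e. Gamma(shape=44, rate=12).
The mode of a Gamma(a, b) with a ≥ 1 (shape–rate) is (a−1)/b = 43/12 ≈ 3.58.

λ̂_MAP = 3.58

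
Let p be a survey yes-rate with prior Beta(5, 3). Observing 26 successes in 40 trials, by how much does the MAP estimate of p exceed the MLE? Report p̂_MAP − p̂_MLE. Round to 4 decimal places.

MAP − MLE = 0.0022

Posterior is Beta(31, 17); MAP = (31−1)/(48−2) = 30/46 ≈ 0.65217.
MLE ignores the prior: p̂_MLE = k/n = 26/40 ≈ 0.65000.
Difference = 30/46 − 26/40 = 1/460 ≈ 0.0022.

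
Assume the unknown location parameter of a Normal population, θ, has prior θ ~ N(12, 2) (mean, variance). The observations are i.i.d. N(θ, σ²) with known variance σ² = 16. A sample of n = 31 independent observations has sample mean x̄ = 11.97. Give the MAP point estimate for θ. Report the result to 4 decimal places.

n = 31, x̄ = 11.97.
For a Normal prior and Normal likelihood with known variance, the posterior is Normal; its mode equals its mean, the precision-weighted average.
Prior precision 1/σ₀² = 1/2 = 0.5; data precision n/σ² = 31/16 = 1.9375.
θ̂ = (0.5·12 + 1.9375·11.97) / (0.5 + 1.9375) = 29.191875/2.4375 = 15569/1300 ≈ 11.9762.

θ̂_MAP = 11.9762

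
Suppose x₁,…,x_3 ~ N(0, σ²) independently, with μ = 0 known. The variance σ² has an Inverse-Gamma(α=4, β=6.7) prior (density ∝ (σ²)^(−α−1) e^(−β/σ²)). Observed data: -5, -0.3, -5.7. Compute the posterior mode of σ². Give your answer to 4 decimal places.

σ̂²_MAP = 5.4600

Sum of squared deviations about the known mean: SS = (-5−0)² + (-0.3−0)² + (-5.7−0)² = 57.58.
The Normal likelihood contributes (σ²)^(−n/2) exp(−SS/(2σ²)), so the posterior is Inverse-Gamma(α + n/2, β + SS/2) = Inverse-Gamma(5.5, 35.49).
The mode of Inverse-Gamma(a, b) is b/(a+1) = 35.49/6.5 ≈ 5.4600.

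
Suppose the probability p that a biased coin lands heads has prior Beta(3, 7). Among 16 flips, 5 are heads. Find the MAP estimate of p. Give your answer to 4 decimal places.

Prior: Beta(3, 7).
Data: 5 successes in 16 trials. The binomial likelihood contributes p^5(1−p)^11, so the posterior is Beta(3+5, 7+11) = Beta(8, 18).
For Beta(a, b) with a, b > 1 the mode is (a−1)/(a+b−2) = 7/24 ≈ 0.2917.

p̂_MAP = 0.2917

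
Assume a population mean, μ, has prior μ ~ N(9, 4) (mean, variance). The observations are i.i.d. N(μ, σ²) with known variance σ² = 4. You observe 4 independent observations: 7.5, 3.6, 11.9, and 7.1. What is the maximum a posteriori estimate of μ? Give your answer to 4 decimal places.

μ̂_MAP = 7.8200

n = 4; x̄ = (7.5 + 3.6 + 11.9 + 7.1)/4 = 30.1/4 = 7.525.
For a Normal prior and Normal likelihood with known variance, the posterior is Normal; its mode equals its mean, the precision-weighted average.
Prior precision 1/σ₀² = 1/4 = 0.25; data precision n/σ² = 4/4 = 1.
μ̂ = (0.25·9 + 1·7.525) / (0.25 + 1) = 9.775/1.25 = 7.8200.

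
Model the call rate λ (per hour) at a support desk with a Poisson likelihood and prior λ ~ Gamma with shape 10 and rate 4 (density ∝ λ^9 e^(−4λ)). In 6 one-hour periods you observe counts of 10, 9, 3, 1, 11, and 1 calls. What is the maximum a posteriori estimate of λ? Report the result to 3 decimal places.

λ̂_MAP = 4.400

Σxᵢ = 10+9+3+1+11+1 = 35, with n = 6.
Posterior ∝ λ^9e^(−4λ) · λ^35e^(−6λ) = λ^44e^(−10λ), i.e. Gamma(shape=45, rate=10).
The mode of a Gamma(a, b) with a ≥ 1 (shape–rate) is (a−1)/b = 44/10 ≈ 4.400.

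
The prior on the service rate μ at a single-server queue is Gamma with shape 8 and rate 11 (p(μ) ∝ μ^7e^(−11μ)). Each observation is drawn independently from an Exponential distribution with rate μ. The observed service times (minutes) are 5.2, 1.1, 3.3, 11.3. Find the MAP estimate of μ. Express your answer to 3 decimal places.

μ̂_MAP = 0.345

The Exponential(rate=μ) likelihood is ∝ μ^n e^(−μΣtᵢ). Here n = 4 and Σtᵢ = 5.2 + 1.1 + 3.3 + 11.3 = 20.9.
Posterior ∝ μ^7e^(−11μ) · μ^4e^(−20.9μ) = μ^11e^(−31.9μ), i.e. Gamma(12, 31.9).
Mode = (a−1)/b = 11/31.9 ≈ 0.345.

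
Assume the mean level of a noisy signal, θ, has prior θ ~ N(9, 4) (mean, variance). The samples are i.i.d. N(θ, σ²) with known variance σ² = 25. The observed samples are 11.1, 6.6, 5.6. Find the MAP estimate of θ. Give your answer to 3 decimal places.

n = 3; x̄ = (11.1 + 6.6 + 5.6)/3 = 23.3/3 = 233/30 ≈ 7.7667.
For a Normal prior and Normal likelihood with known variance, the posterior is Normal; its mode equals its mean, the precision-weighted average.
Prior precision 1/σ₀² = 1/4 = 0.25; data precision n/σ² = 3/25 = 0.12.
θ̂ = (0.25·9 + 0.12·(233/30)) / (0.25 + 0.12) = 3.182/0.37 = 8.600.

θ̂_MAP = 8.600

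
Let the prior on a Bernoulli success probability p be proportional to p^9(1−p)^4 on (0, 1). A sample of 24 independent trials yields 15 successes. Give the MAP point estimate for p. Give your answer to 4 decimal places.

The prior density ∝ p^9(1−p)^4 is the kernel of Beta(10, 5).
Data: 15 successes in 24 trials. The binomial likelihood contributes p^15(1−p)^9, so the posterior is Beta(10+15, 5+9) = Beta(25, 14).
For Beta(a, b) with a, b > 1 the mode is (a−1)/(a+b−2) = 24/37 ≈ 0.6486.

p̂_MAP = 0.6486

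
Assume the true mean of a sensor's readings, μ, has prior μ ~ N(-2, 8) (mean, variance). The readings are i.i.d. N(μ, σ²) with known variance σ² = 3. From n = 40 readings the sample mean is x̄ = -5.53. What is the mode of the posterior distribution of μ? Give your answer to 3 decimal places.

μ̂_MAP = -5.497

n = 40, x̄ = -5.53.
For a Normal prior and Normal likelihood with known variance, the posterior is Normal; its mode equals its mean, the precision-weighted average.
Prior precision 1/σ₀² = 1/8 = 0.125; data precision n/σ² = 40/3.
μ̂ = (0.125·(-2) + (40/3)·(-5.53)) / (0.125 + 40/3) = (-4439/60)/(323/24) = -8878/1615 ≈ -5.497.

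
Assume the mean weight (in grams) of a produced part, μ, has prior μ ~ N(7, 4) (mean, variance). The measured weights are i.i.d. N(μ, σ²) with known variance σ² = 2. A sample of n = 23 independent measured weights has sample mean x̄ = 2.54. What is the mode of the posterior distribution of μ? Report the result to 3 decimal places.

n = 23, x̄ = 2.54.
For a Normal prior and Normal likelihood with known variance, the posterior is Normal; its mode equals its mean, the precision-weighted average.
Prior precision 1/σ₀² = 1/4 = 0.25; data precision n/σ² = 23/2 = 11.5.
μ̂ = (0.25·7 + 11.5·2.54) / (0.25 + 11.5) = 30.96/11.75 = 3096/1175 ≈ 2.635.

μ̂_MAP = 2.635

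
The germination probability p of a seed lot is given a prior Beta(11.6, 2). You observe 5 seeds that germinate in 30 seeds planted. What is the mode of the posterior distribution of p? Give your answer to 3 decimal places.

Prior: Beta(11.6, 2).
Data: 5 successes in 30 trials. The binomial likelihood contributes p^5(1−p)^25, so the posterior is Beta(11.6+5, 2+25) = Beta(16.6, 27).
For Beta(a, b) with a, b > 1 the mode is (a−1)/(a+b−2) = 15.6/41.6 ≈ 0.375.

p̂_MAP = 0.375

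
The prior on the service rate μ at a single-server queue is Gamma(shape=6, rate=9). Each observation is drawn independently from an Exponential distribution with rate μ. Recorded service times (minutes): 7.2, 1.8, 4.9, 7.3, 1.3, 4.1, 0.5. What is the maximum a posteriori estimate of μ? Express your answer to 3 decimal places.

The Exponential(rate=μ) likelihood is ∝ μ^n e^(−μΣtᵢ). Here n = 7 and Σtᵢ = 7.2 + 1.8 + 4.9 + 7.3 + 1.3 + 4.1 + 0.5 = 27.1.
Posterior ∝ μ^5e^(−9μ) · μ^7e^(−27.1μ) = μ^12e^(−36.1μ), i.e. Gamma(13, 36.1).
Mode = (a−1)/b = 12/36.1 ≈ 0.332.

μ̂_MAP = 0.332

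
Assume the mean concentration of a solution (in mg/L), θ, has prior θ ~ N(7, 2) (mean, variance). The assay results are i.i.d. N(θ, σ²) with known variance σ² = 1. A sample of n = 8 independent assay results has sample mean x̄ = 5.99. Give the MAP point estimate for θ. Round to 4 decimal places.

n = 8, x̄ = 5.99.
For a Normal prior and Normal likelihood with known variance, the posterior is Normal; its mode equals its mean, the precision-weighted average.
Prior precision 1/σ₀² = 1/2 = 0.5; data precision n/σ² = 8/1 = 8.
θ̂ = (0.5·7 + 8·5.99) / (0.5 + 8) = 51.42/8.5 = 2571/425 ≈ 6.0494.

θ̂_MAP = 6.0494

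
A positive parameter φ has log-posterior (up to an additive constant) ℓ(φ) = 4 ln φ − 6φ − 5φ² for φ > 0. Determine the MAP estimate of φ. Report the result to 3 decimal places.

φ̂_MAP = 0.400

ℓ'(φ) = 4/φ − 6 − 10φ. Setting this to zero and multiplying by φ: 10φ² + 6φ − 4 = 0.
φ = (−6 + √(6² + 4·10·4)) / (2·10) = (−6 + √196) / 20 = (−6 + 14)/20 = 2/5.
ℓ''(φ) = −4/φ² − 10 < 0, confirming a maximum.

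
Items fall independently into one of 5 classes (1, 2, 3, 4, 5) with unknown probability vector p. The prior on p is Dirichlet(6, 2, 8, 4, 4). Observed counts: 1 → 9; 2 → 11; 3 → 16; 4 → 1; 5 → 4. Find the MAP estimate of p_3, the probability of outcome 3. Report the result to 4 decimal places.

MAP estimate: 0.3833

The posterior is Dirichlet(αᵢ + nᵢ) = Dirichlet(15, 13, 24, 5, 8).
For a Dirichlet(a₁,…,a_K) with all aᵢ > 1, the mode has j-th component (aⱼ − 1)/(Σaᵢ − K).
Here Σaᵢ = 65 and K = 5, so p_3 = (24 − 1)/(65 − 5) = 23/60 ≈ 0.3833.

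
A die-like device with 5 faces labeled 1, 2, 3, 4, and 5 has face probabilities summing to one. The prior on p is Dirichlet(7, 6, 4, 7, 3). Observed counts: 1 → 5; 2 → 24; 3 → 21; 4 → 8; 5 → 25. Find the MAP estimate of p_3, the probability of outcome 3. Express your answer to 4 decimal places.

MAP estimate: 0.2286

The posterior is Dirichlet(αᵢ + nᵢ) = Dirichlet(12, 30, 25, 15, 28).
For a Dirichlet(a₁,…,a_K) with all aᵢ > 1, the mode has j-th component (aⱼ − 1)/(Σaᵢ − K).
Here Σaᵢ = 110 and K = 5, so p_3 = (25 − 1)/(110 − 5) = 24/105 ≈ 0.2286.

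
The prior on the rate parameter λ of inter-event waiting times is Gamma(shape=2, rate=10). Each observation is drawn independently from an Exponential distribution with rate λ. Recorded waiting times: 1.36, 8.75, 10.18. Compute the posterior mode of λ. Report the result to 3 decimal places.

λ̂_MAP = 0.132

The Exponential(rate=λ) likelihood is ∝ λ^n e^(−λΣtᵢ). Here n = 3 and Σtᵢ = 1.36 + 8.75 + 10.18 = 20.29.
Posterior ∝ λe^(−10λ) · λ^3e^(−20.29λ) = λ^4e^(−30.29λ), i.e. Gamma(5, 30.29).
Mode = (a−1)/b = 4/30.29 ≈ 0.132.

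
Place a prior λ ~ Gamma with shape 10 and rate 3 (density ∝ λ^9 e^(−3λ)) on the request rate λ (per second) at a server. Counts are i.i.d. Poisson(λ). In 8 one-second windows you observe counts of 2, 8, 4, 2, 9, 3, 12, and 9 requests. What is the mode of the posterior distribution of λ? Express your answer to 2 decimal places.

Σxᵢ = 2+8+4+2+9+3+12+9 = 49, with n = 8.
Posterior ∝ λ^9e^(−3λ) · λ^49e^(−8λ) = λ^58e^(−11λ), i.e. Gamma(shape=59, rate=11).
The mode of a Gamma(a, b) with a ≥ 1 (shape–rate) is (a−1)/b = 58/11 ≈ 5.27.

λ̂_MAP = 5.27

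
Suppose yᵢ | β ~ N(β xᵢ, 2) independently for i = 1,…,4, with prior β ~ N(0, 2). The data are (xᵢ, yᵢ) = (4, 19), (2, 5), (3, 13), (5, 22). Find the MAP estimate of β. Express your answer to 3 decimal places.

β̂_MAP = 4.273

log p(β | y) = −Σ(yᵢ − βxᵢ)²/(2·2) − β²/(2·2) + const.
Setting the derivative to zero: Σxᵢ(yᵢ − βxᵢ)/2 − β/2 = 0, so β = Σxᵢyᵢ / (Σxᵢ² + σ²/τ²).
Σxᵢyᵢ = 4·19 + 2·5 + 3·13 + 5·22 = 235; Σxᵢ² = 54; σ²/τ² = 1.
β̂_MAP = 235 / (54 + 1) = 235/55 ≈ 4.273.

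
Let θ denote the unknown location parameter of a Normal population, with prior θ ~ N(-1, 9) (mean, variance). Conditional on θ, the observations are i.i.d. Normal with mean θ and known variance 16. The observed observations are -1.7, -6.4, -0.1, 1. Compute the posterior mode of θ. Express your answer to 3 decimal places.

n = 4; x̄ = ((-1.7) + (-6.4) + (-0.1) + 1)/4 = -7.2/4 = -1.8.
For a Normal prior and Normal likelihood with known variance, the posterior is Normal; its mode equals its mean, the precision-weighted average.
Prior precision 1/σ₀² = 1/9; data precision n/σ² = 4/16 = 0.25.
θ̂ = ((1/9)·(-1) + 0.25·(-1.8)) / (1/9 + 0.25) = (-101/180)/(13/36) = -101/65 ≈ -1.554.

θ̂_MAP = -1.554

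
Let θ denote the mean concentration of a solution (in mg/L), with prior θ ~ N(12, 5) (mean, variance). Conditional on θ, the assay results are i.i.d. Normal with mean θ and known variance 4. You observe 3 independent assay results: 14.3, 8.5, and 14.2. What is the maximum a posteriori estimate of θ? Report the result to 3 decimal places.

θ̂_MAP = 12.263

n = 3; x̄ = (14.3 + 8.5 + 14.2)/3 = 37/3 = 37/3 ≈ 12.3333.
For a Normal prior and Normal likelihood with known variance, the posterior is Normal; its mode equals its mean, the precision-weighted average.
Prior precision 1/σ₀² = 1/5 = 0.2; data precision n/σ² = 3/4 = 0.75.
θ̂ = (0.2·12 + 0.75·(37/3)) / (0.2 + 0.75) = 11.65/0.95 = 233/19 ≈ 12.263.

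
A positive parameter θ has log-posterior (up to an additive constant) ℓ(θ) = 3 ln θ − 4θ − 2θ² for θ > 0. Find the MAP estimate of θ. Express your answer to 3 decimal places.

θ̂_MAP = 0.500

ℓ'(θ) = 3/θ − 4 − 4θ. Setting this to zero and multiplying by θ: 4θ² + 4θ − 3 = 0.
θ = (−4 + √(4² + 4·4·3)) / (2·4) = (−4 + √64) / 8 = (−4 + 8)/8 = 1/2.
ℓ''(θ) = −3/θ² − 4 < 0, confirming a maximum.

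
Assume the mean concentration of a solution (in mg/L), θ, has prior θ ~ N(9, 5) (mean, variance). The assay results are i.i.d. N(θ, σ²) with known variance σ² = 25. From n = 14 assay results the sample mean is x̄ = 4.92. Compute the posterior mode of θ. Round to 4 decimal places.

θ̂_MAP = 5.9937

n = 14, x̄ = 4.92.
For a Normal prior and Normal likelihood with known variance, the posterior is Normal; its mode equals its mean, the precision-weighted average.
Prior precision 1/σ₀² = 1/5 = 0.2; data precision n/σ² = 14/25 = 0.56.
θ̂ = (0.2·9 + 0.56·4.92) / (0.2 + 0.56) = 4.5552/0.76 = 2847/475 ≈ 5.9937.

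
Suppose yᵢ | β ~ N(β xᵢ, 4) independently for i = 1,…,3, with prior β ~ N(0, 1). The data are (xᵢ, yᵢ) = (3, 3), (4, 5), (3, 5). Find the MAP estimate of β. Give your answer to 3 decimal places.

log p(β | y) = −Σ(yᵢ − βxᵢ)²/(2·4) − β²/(2·1) + const.
Setting the derivative to zero: Σxᵢ(yᵢ − βxᵢ)/4 − β/1 = 0, so β = Σxᵢyᵢ / (Σxᵢ² + σ²/τ²).
Σxᵢyᵢ = 3·3 + 4·5 + 3·5 = 44; Σxᵢ² = 34; σ²/τ² = 4.
β̂_MAP = 44 / (34 + 4) = 44/38 ≈ 1.158.

β̂_MAP = 1.158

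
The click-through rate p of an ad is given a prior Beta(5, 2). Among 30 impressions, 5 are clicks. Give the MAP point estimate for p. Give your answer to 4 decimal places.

Prior: Beta(5, 2).
Data: 5 successes in 30 trials. The binomial likelihood contributes p^5(1−p)^25, so the posterior is Beta(5+5, 2+25) = Beta(10, 27).
For Beta(a, b) with a, b > 1 the mode is (a−1)/(a+b−2) = 9/35 ≈ 0.2571.

p̂_MAP = 0.2571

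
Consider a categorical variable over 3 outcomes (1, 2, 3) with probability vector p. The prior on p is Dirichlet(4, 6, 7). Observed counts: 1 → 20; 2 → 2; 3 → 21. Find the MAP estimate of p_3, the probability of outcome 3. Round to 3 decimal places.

MAP estimate: 0.474

The posterior is Dirichlet(αᵢ + nᵢ) = Dirichlet(24, 8, 28).
For a Dirichlet(a₁,…,a_K) with all aᵢ > 1, the mode has j-th component (aⱼ − 1)/(Σaᵢ − K).
Here Σaᵢ = 60 and K = 3, so p_3 = (28 − 1)/(60 − 3) = 27/57 ≈ 0.474.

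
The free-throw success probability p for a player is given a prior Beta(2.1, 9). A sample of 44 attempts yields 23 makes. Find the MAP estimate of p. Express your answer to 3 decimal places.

p̂_MAP = 0.454

Prior: Beta(2.1, 9).
Data: 23 successes in 44 trials. The binomial likelihood contributes p^23(1−p)^21, so the posterior is Beta(2.1+23, 9+21) = Beta(25.1, 30).
For Beta(a, b) with a, b > 1 the mode is (a−1)/(a+b−2) = 24.1/53.1 ≈ 0.454.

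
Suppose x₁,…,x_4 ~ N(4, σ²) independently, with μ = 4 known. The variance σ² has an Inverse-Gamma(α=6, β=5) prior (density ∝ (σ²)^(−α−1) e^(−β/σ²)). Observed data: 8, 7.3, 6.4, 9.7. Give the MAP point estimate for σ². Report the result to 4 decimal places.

Sum of squared deviations about the known mean: SS = (8−4)² + (7.3−4)² + (6.4−4)² + (9.7−4)² = 65.14.
The Normal likelihood contributes (σ²)^(−n/2) exp(−SS/(2σ²)), so the posterior is Inverse-Gamma(α + n/2, β + SS/2) = Inverse-Gamma(8, 37.57).
The mode of Inverse-Gamma(a, b) is b/(a+1) = 37.57/9 ≈ 4.1744.

σ̂²_MAP = 4.1744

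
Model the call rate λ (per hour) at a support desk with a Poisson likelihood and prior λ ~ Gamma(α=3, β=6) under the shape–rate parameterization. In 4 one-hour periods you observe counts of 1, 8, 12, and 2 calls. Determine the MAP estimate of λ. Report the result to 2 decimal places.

λ̂_MAP = 2.50

Σxᵢ = 1+8+12+2 = 23, with n = 4.
Posterior ∝ λ^2e^(−6λ) · λ^23e^(−4λ) = λ^25e^(−10λ), i.e. Gamma(shape=26, rate=10).
The mode of a Gamma(a, b) with a ≥ 1 (shape–rate) is (a−1)/b = 25/10 ≈ 2.50.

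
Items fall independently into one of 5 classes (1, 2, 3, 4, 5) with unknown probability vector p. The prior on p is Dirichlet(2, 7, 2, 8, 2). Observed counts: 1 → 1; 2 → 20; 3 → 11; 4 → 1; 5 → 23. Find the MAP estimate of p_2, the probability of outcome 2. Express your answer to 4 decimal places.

The posterior is Dirichlet(αᵢ + nᵢ) = Dirichlet(3, 27, 13, 9, 25).
For a Dirichlet(a₁,…,a_K) with all aᵢ > 1, the mode has j-th component (aⱼ − 1)/(Σaᵢ − K).
Here Σaᵢ = 77 and K = 5, so p_2 = (27 − 1)/(77 − 5) = 26/72 ≈ 0.3611.

MAP estimate: 0.3611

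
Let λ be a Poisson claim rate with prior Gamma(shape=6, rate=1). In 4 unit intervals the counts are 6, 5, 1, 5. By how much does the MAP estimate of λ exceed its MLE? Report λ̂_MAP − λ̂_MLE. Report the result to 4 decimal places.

MAP − MLE = 0.1500

Σxᵢ = 17. Posterior is Gamma(23, 5); MAP = (23−1)/5 = 22/5 ≈ 4.40000.
MLE = x̄ = 17/4 ≈ 4.25000.
Difference = 22/5 − 17/4 = 3/20 ≈ 0.1500.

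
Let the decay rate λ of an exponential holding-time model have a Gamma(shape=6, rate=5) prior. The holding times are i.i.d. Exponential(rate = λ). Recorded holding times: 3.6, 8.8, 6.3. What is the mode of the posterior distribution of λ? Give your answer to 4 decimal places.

The Exponential(rate=λ) likelihood is ∝ λ^n e^(−λΣtᵢ). Here n = 3 and Σtᵢ = 3.6 + 8.8 + 6.3 = 18.7.
Posterior ∝ λ^5e^(−5λ) · λ^3e^(−18.7λ) = λ^8e^(−23.7λ), i.e. Gamma(9, 23.7).
Mode = (a−1)/b = 8/23.7 ≈ 0.3376.

λ̂_MAP = 0.3376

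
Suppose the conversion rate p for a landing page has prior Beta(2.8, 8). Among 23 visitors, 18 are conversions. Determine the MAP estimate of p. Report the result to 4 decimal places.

p̂_MAP = 0.6226

Prior: Beta(2.8, 8).
Data: 18 successes in 23 trials. The binomial likelihood contributes p^18(1−p)^5, so the posterior is Beta(2.8+18, 8+5) = Beta(20.8, 13).
For Beta(a, b) with a, b > 1 the mode is (a−1)/(a+b−2) = 19.8/31.8 ≈ 0.6226.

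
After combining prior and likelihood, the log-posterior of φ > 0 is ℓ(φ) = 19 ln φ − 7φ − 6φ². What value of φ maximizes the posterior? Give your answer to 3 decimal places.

ℓ'(φ) = 19/φ − 7 − 12φ. Setting this to zero and multiplying by φ: 12φ² + 7φ − 19 = 0.
φ = (−7 + √(7² + 4·12·19)) / (2·12) = (−7 + √961) / 24 = (−7 + 31)/24 = 1.
ℓ''(φ) = −19/φ² − 12 < 0, confirming a maximum.

φ̂_MAP = 1.000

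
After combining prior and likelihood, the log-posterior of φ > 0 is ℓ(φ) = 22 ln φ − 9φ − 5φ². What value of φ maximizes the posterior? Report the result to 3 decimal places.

φ̂_MAP = 1.100

ℓ'(φ) = 22/φ − 9 − 10φ. Setting this to zero and multiplying by φ: 10φ² + 9φ − 22 = 0.
φ = (−9 + √(9² + 4·10·22)) / (2·10) = (−9 + √961) / 20 = (−9 + 31)/20 = 11/10.
ℓ''(φ) = −22/φ² − 10 < 0, confirming a maximum.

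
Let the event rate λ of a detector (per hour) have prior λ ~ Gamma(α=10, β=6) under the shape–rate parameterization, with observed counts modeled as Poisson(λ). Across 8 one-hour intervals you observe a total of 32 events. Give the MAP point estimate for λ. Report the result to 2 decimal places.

λ̂_MAP = 2.93

Σxᵢ = 32, n = 8.
Posterior ∝ λ^9e^(−6λ) · λ^32e^(−8λ) = λ^41e^(−14λ), i.e. Gamma(shape=42, rate=14).
The mode of a Gamma(a, b) with a ≥ 1 (shape–rate) is (a−1)/b = 41/14 ≈ 2.93.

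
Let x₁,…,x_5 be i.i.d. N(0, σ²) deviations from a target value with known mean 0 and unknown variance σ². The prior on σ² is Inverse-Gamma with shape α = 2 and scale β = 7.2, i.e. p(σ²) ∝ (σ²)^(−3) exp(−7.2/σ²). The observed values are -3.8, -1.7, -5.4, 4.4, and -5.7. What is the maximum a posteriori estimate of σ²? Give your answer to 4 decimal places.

σ̂²_MAP = 10.2491

Sum of squared deviations about the known mean: SS = (-3.8−0)² + (-1.7−0)² + (-5.4−0)² + (4.4−0)² + (-5.7−0)² = 98.34.
The Normal likelihood contributes (σ²)^(−n/2) exp(−SS/(2σ²)), so the posterior is Inverse-Gamma(α + n/2, β + SS/2) = Inverse-Gamma(4.5, 56.37).
The mode of Inverse-Gamma(a, b) is b/(a+1) = 56.37/5.5 ≈ 10.2491.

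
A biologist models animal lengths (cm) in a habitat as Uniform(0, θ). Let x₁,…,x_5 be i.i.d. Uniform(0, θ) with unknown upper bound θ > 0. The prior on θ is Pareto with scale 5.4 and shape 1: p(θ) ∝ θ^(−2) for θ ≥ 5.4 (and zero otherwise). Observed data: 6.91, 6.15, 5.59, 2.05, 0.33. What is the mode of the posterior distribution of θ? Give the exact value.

The Uniform(0, θ) likelihood is θ^(−n) for θ ≥ max(xᵢ), zero otherwise. Here max(xᵢ) = 6.91.
Posterior ∝ θ^(−2) · θ^(−5) = θ^(−7) on θ ≥ max(5.4, 6.91) = 6.91.
This density is strictly decreasing in θ, so the posterior mode lies at the lower boundary of the support.

θ̂_MAP = 6.91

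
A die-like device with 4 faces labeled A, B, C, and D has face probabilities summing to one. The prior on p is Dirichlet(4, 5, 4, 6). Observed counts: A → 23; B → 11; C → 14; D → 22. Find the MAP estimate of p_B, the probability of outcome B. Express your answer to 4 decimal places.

MAP estimate of p_B = 0.1765

The posterior is Dirichlet(αᵢ + nᵢ) = Dirichlet(27, 16, 18, 28).
For a Dirichlet(a₁,…,a_K) with all aᵢ > 1, the mode has j-th component (aⱼ − 1)/(Σaᵢ − K).
Here Σaᵢ = 89 and K = 4, so p_B = (16 − 1)/(89 − 4) = 15/85 ≈ 0.1765.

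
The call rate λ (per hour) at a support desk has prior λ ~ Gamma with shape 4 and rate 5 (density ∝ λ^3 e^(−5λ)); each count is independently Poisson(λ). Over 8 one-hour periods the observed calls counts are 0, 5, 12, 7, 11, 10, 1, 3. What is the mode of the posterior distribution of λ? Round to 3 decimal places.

Σxᵢ = 0+5+12+7+11+10+1+3 = 49, with n = 8.
Posterior ∝ λ^3e^(−5λ) · λ^49e^(−8λ) = λ^52e^(−13λ), i.e. Gamma(shape=53, rate=13).
The mode of a Gamma(a, b) with a ≥ 1 (shape–rate) is (a−1)/b = 52/13 ≈ 4.000.

λ̂_MAP = 4.000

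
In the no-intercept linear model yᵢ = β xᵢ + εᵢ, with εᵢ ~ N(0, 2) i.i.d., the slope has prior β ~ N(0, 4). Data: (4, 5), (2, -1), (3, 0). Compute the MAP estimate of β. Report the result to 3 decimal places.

log p(β | y) = −Σ(yᵢ − βxᵢ)²/(2·2) − β²/(2·4) + const.
Setting the derivative to zero: Σxᵢ(yᵢ − βxᵢ)/2 − β/4 = 0, so β = Σxᵢyᵢ / (Σxᵢ² + σ²/τ²).
Σxᵢyᵢ = 4·5 + 2·(-1) + 3·0 = 18; Σxᵢ² = 29; σ²/τ² = 0.5.
β̂_MAP = 18 / (29 + 0.5) = 18/29.5 ≈ 0.610.

β̂_MAP = 0.610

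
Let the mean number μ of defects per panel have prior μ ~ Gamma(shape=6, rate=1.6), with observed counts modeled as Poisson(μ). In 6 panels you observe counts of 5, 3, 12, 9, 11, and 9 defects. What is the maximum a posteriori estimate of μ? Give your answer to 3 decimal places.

Σxᵢ = 5+3+12+9+11+9 = 49, with n = 6.
Posterior ∝ μ^5e^(−1.6μ) · μ^49e^(−6μ) = μ^54e^(−7.6μ), i.e. Gamma(shape=55, rate=7.6).
The mode of a Gamma(a, b) with a ≥ 1 (shape–rate) is (a−1)/b = 54/7.6 ≈ 7.105.

μ̂_MAP = 7.105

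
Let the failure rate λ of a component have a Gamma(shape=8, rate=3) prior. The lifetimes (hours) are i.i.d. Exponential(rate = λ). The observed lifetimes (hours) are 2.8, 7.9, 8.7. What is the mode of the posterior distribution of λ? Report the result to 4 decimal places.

The Exponential(rate=λ) likelihood is ∝ λ^n e^(−λΣtᵢ). Here n = 3 and Σtᵢ = 2.8 + 7.9 + 8.7 = 19.4.
Posterior ∝ λ^7e^(−3λ) · λ^3e^(−19.4λ) = λ^10e^(−22.4λ), i.e. Gamma(11, 22.4).
Mode = (a−1)/b = 10/22.4 ≈ 0.4464.

λ̂_MAP = 0.4464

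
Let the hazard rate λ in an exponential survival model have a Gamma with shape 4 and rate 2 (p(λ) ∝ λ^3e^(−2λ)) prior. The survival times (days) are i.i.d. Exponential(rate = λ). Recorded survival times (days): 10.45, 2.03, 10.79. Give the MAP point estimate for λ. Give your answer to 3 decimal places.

The Exponential(rate=λ) likelihood is ∝ λ^n e^(−λΣtᵢ). Here n = 3 and Σtᵢ = 10.45 + 2.03 + 10.79 = 23.27.
Posterior ∝ λ^3e^(−2λ) · λ^3e^(−23.27λ) = λ^6e^(−25.27λ), i.e. Gamma(7, 25.27).
Mode = (a−1)/b = 6/25.27 ≈ 0.237.

λ̂_MAP = 0.237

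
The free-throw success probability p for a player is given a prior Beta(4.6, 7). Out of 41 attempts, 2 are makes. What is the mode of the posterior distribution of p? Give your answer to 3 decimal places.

p̂_MAP = 0.111

Prior: Beta(4.6, 7).
Data: 2 successes in 41 trials. The binomial likelihood contributes p^2(1−p)^39, so the posterior is Beta(4.6+2, 7+39) = Beta(6.6, 46).
For Beta(a, b) with a, b > 1 the mode is (a−1)/(a+b−2) = 5.6/50.6 ≈ 0.111.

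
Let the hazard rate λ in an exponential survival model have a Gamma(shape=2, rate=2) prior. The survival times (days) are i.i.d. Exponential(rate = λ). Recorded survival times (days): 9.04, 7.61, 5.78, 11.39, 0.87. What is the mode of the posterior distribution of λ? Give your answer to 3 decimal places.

The Exponential(rate=λ) likelihood is ∝ λ^n e^(−λΣtᵢ). Here n = 5 and Σtᵢ = 9.04 + 7.61 + 5.78 + 11.39 + 0.87 = 34.69.
Posterior ∝ λe^(−2λ) · λ^5e^(−34.69λ) = λ^6e^(−36.69λ), i.e. Gamma(7, 36.69).
Mode = (a−1)/b = 6/36.69 ≈ 0.164.

λ̂_MAP = 0.164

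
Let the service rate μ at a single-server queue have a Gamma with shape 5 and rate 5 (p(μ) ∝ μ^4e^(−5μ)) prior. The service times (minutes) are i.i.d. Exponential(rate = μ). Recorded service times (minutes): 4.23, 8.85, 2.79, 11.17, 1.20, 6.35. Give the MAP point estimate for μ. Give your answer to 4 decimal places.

μ̂_MAP = 0.2526

The Exponential(rate=μ) likelihood is ∝ μ^n e^(−μΣtᵢ). Here n = 6 and Σtᵢ = 4.23 + 8.85 + 2.79 + 11.17 + 1.20 + 6.35 = 34.59.
Posterior ∝ μ^4e^(−5μ) · μ^6e^(−34.59μ) = μ^10e^(−39.59μ), i.e. Gamma(11, 39.59).
Mode = (a−1)/b = 10/39.59 ≈ 0.2526.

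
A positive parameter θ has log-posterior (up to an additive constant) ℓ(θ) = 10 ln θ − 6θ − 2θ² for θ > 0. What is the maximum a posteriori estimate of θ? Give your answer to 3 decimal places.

ℓ'(θ) = 10/θ − 6 − 4θ. Setting this to zero and multiplying by θ: 4θ² + 6θ − 10 = 0.
θ = (−6 + √(6² + 4·4·10)) / (2·4) = (−6 + √196) / 8 = (−6 + 14)/8 = 1.
ℓ''(θ) = −10/θ² − 4 < 0, confirming a maximum.

θ̂_MAP = 1.000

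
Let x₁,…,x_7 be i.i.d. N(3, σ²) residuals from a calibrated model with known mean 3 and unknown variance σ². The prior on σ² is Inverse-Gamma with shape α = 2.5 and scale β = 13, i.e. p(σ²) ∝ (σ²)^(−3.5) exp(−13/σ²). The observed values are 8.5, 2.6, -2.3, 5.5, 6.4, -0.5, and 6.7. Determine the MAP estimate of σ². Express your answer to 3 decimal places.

Sum of squared deviations about the known mean: SS = (8.5−3)² + (2.6−3)² + (-2.3−3)² + (5.5−3)² + (6.4−3)² + (-0.5−3)² + (6.7−3)² = 102.25.
The Normal likelihood contributes (σ²)^(−n/2) exp(−SS/(2σ²)), so the posterior is Inverse-Gamma(α + n/2, β + SS/2) = Inverse-Gamma(6, 64.125).
The mode of Inverse-Gamma(a, b) is b/(a+1) = 64.125/7 ≈ 9.161.

σ̂²_MAP = 9.161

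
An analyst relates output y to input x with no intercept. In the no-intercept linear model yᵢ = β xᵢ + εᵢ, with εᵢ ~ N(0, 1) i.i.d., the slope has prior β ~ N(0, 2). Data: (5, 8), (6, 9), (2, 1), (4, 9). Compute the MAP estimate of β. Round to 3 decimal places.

log p(β | y) = −Σ(yᵢ − βxᵢ)²/(2·1) − β²/(2·2) + const.
Setting the derivative to zero: Σxᵢ(yᵢ − βxᵢ)/1 − β/2 = 0, so β = Σxᵢyᵢ / (Σxᵢ² + σ²/τ²).
Σxᵢyᵢ = 5·8 + 6·9 + 2·1 + 4·9 = 132; Σxᵢ² = 81; σ²/τ² = 0.5.
β̂_MAP = 132 / (81 + 0.5) = 132/81.5 ≈ 1.620.

β̂_MAP = 1.620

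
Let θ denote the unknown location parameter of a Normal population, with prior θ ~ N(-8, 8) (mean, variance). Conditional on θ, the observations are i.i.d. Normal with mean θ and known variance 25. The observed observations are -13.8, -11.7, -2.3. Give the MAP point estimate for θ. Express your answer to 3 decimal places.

n = 3; x̄ = ((-13.8) + (-11.7) + (-2.3))/3 = -27.8/3 = -139/15 ≈ -9.2667.
For a Normal prior and Normal likelihood with known variance, the posterior is Normal; its mode equals its mean, the precision-weighted average.
Prior precision 1/σ₀² = 1/8 = 0.125; data precision n/σ² = 3/25 = 0.12.
θ̂ = (0.125·(-8) + 0.12·(-139/15)) / (0.125 + 0.12) = (-2.112)/0.245 = -2112/245 ≈ -8.620.

θ̂_MAP = -8.620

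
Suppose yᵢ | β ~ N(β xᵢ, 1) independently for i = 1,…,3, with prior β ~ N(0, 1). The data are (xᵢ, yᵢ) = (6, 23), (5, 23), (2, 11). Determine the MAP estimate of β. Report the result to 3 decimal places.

β̂_MAP = 4.167

log p(β | y) = −Σ(yᵢ − βxᵢ)²/(2·1) − β²/(2·1) + const.
Setting the derivative to zero: Σxᵢ(yᵢ − βxᵢ)/1 − β/1 = 0, so β = Σxᵢyᵢ / (Σxᵢ² + σ²/τ²).
Σxᵢyᵢ = 6·23 + 5·23 + 2·11 = 275; Σxᵢ² = 65; σ²/τ² = 1.
β̂_MAP = 275 / (65 + 1) = 275/66 ≈ 4.167.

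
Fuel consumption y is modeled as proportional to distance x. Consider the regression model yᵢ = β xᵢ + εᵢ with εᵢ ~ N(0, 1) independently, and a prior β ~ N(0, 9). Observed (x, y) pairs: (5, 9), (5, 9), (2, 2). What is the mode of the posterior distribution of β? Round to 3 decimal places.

log p(β | y) = −Σ(yᵢ − βxᵢ)²/(2·1) − β²/(2·9) + const.
Setting the derivative to zero: Σxᵢ(yᵢ − βxᵢ)/1 − β/9 = 0, so β = Σxᵢyᵢ / (Σxᵢ² + σ²/τ²).
Σxᵢyᵢ = 5·9 + 5·9 + 2·2 = 94; Σxᵢ² = 54; σ²/τ² = 1/9.
β̂_MAP = 94 / (54 + 1/9) = 94/(487/9) = 846/487 ≈ 1.737.

β̂_MAP = 1.737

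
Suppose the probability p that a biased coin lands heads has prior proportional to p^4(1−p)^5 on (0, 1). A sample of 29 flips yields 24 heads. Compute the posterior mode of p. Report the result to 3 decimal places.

The prior density ∝ p^4(1−p)^5 is the kernel of Beta(5, 6).
Data: 24 successes in 29 trials. The binomial likelihood contributes p^24(1−p)^5, so the posterior is Beta(5+24, 6+5) = Beta(29, 11).
For Beta(a, b) with a, b > 1 the mode is (a−1)/(a+b−2) = 28/38 ≈ 0.737.

p̂_MAP = 0.737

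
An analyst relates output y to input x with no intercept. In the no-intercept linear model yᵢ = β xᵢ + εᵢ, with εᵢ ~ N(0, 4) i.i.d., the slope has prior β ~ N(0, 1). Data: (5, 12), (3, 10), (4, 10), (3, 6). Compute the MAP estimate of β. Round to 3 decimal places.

log p(β | y) = −Σ(yᵢ − βxᵢ)²/(2·4) − β²/(2·1) + const.
Setting the derivative to zero: Σxᵢ(yᵢ − βxᵢ)/4 − β/1 = 0, so β = Σxᵢyᵢ / (Σxᵢ² + σ²/τ²).
Σxᵢyᵢ = 5·12 + 3·10 + 4·10 + 3·6 = 148; Σxᵢ² = 59; σ²/τ² = 4.
β̂_MAP = 148 / (59 + 4) = 148/63 ≈ 2.349.

β̂_MAP = 2.349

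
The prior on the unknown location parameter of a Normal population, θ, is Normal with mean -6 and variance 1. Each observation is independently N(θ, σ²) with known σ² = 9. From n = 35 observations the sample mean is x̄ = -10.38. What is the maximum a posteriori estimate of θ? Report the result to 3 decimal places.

n = 35, x̄ = -10.38.
For a Normal prior and Normal likelihood with known variance, the posterior is Normal; its mode equals its mean, the precision-weighted average.
Prior precision 1/σ₀² = 1/1 = 1; data precision n/σ² = 35/9.
θ̂ = (1·(-6) + (35/9)·(-10.38)) / (1 + 35/9) = (-1391/30)/(44/9) = -4173/440 ≈ -9.484.

θ̂_MAP = -9.484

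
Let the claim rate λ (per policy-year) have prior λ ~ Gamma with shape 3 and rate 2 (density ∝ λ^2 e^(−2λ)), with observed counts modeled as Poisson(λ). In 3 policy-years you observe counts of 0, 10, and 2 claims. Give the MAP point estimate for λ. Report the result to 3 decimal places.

λ̂_MAP = 2.800

Σxᵢ = 0+10+2 = 12, with n = 3.
Posterior ∝ λ^2e^(−2λ) · λ^12e^(−3λ) = λ^14e^(−5λ), i.e. Gamma(shape=15, rate=5).
The mode of a Gamma(a, b) with a ≥ 1 (shape–rate) is (a−1)/b = 14/5 ≈ 2.800.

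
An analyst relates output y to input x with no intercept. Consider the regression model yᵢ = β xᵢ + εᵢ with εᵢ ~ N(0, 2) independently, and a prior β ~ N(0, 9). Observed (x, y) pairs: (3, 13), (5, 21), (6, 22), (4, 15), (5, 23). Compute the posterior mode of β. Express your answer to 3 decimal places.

log p(β | y) = −Σ(yᵢ − βxᵢ)²/(2·2) − β²/(2·9) + const.
Setting the derivative to zero: Σxᵢ(yᵢ − βxᵢ)/2 − β/9 = 0, so β = Σxᵢyᵢ / (Σxᵢ² + σ²/τ²).
Σxᵢyᵢ = 3·13 + 5·21 + 6·22 + 4·15 + 5·23 = 451; Σxᵢ² = 111; σ²/τ² = 2/9.
β̂_MAP = 451 / (111 + 2/9) = 451/(1001/9) = 369/91 ≈ 4.055.

β̂_MAP = 4.055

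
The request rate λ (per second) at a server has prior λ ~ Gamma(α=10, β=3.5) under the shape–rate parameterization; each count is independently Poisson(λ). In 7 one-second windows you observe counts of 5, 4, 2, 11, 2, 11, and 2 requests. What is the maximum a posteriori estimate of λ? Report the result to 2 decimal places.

λ̂_MAP = 4.38

Σxᵢ = 5+4+2+11+2+11+2 = 37, with n = 7.
Posterior ∝ λ^9e^(−3.5λ) · λ^37e^(−7λ) = λ^46e^(−10.5λ), i.e. Gamma(shape=47, rate=10.5).
The mode of a Gamma(a, b) with a ≥ 1 (shape–rate) is (a−1)/b = 46/10.5 ≈ 4.38.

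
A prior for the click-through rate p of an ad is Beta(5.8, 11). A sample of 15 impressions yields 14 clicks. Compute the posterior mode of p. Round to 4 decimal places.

Prior: Beta(5.8, 11).
Data: 14 successes in 15 trials. The binomial likelihood contributes p^14(1−p)^1, so the posterior is Beta(5.8+14, 11+1) = Beta(19.8, 12).
For Beta(a, b) with a, b > 1 the mode is (a−1)/(a+b−2) = 18.8/29.8 ≈ 0.6309.

p̂_MAP = 0.6309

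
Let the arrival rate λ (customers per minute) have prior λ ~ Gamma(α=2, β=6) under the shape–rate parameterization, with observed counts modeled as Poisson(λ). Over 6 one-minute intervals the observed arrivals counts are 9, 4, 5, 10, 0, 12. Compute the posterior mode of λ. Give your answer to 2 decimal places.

Σxᵢ = 9+4+5+10+0+12 = 40, with n = 6.
Posterior ∝ λe^(−6λ) · λ^40e^(−6λ) = λ^41e^(−12λ), i.e. Gamma(shape=42, rate=12).
The mode of a Gamma(a, b) with a ≥ 1 (shape–rate) is (a−1)/b = 41/12 ≈ 3.42.

λ̂_MAP = 3.42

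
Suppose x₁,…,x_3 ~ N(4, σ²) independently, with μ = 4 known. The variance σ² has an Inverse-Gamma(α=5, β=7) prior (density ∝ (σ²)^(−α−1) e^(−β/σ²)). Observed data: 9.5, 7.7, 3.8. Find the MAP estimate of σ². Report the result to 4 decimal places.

σ̂²_MAP = 3.8653

Sum of squared deviations about the known mean: SS = (9.5−4)² + (7.7−4)² + (3.8−4)² = 43.98.
The Normal likelihood contributes (σ²)^(−n/2) exp(−SS/(2σ²)), so the posterior is Inverse-Gamma(α + n/2, β + SS/2) = Inverse-Gamma(6.5, 28.99).
The mode of Inverse-Gamma(a, b) is b/(a+1) = 28.99/7.5 ≈ 3.8653.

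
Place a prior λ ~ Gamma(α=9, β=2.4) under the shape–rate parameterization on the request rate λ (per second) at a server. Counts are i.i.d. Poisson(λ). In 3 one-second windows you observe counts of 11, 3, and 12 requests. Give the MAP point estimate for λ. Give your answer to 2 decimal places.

λ̂_MAP = 6.30

Σxᵢ = 11+3+12 = 26, with n = 3.
Posterior ∝ λ^8e^(−2.4λ) · λ^26e^(−3λ) = λ^34e^(−5.4λ), i.e. Gamma(shape=35, rate=5.4).
The mode of a Gamma(a, b) with a ≥ 1 (shape–rate) is (a−1)/b = 34/5.4 ≈ 6.30.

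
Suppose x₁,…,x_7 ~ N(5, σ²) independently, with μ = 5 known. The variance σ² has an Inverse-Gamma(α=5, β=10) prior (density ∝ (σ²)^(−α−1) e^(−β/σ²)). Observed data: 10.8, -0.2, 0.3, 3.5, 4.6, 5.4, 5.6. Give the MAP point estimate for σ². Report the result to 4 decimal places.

σ̂²_MAP = 5.5632

Sum of squared deviations about the known mean: SS = (10.8−5)² + (-0.2−5)² + (0.3−5)² + (3.5−5)² + (4.6−5)² + (5.4−5)² + (5.6−5)² = 85.7.
The Normal likelihood contributes (σ²)^(−n/2) exp(−SS/(2σ²)), so the posterior is Inverse-Gamma(α + n/2, β + SS/2) = Inverse-Gamma(8.5, 52.85).
The mode of Inverse-Gamma(a, b) is b/(a+1) = 52.85/9.5 ≈ 5.5632.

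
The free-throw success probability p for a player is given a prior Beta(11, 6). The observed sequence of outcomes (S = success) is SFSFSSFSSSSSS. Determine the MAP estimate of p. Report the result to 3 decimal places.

p̂_MAP = 0.714

Prior: Beta(11, 6).
Data: 10 successes in 13 trials (from the sequence). The binomial likelihood contributes p^10(1−p)^3, so the posterior is Beta(11+10, 6+3) = Beta(21, 9).
For Beta(a, b) with a, b > 1 the mode is (a−1)/(a+b−2) = 20/28 ≈ 0.714.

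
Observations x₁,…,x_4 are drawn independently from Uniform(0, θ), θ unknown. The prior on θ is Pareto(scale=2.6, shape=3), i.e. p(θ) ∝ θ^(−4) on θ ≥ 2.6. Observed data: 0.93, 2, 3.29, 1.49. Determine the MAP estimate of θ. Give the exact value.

θ̂_MAP = 3.29

The Uniform(0, θ) likelihood is θ^(−n) for θ ≥ max(xᵢ), zero otherwise. Here max(xᵢ) = 3.29.
Posterior ∝ θ^(−4) · θ^(−4) = θ^(−8) on θ ≥ max(2.6, 3.29) = 3.29.
This density is strictly decreasing in θ, so the posterior mode lies at the lower boundary of the support.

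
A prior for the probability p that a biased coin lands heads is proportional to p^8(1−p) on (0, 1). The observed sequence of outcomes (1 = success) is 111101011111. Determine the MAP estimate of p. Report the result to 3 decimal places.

The prior density ∝ p^8(1−p)^1 is the kernel of Beta(9, 2).
Data: 10 successes in 12 trials (from the sequence). The binomial likelihood contributes p^10(1−p)^2, so the posterior is Beta(9+10, 2+2) = Beta(19, 4).
For Beta(a, b) with a, b > 1 the mode is (a−1)/(a+b−2) = 18/21 ≈ 0.857.

p̂_MAP = 0.857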